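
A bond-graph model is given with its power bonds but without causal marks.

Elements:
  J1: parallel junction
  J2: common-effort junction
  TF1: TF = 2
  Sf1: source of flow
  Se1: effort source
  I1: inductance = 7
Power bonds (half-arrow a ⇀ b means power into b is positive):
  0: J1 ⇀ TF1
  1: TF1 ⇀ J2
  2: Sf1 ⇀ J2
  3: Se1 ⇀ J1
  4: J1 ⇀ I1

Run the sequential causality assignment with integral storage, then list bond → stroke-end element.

β0 |TF1
β1 |J2
β2 |Sf1
β3 |J1
β4 |I1

#2 stroke→Sf1  (source Sf1 imposes f)
#3 stroke→J1  (Se1 (Se) sets effort on bond)
#0 stroke→TF1  (0-jn J1 has e-setter on 3)
#4 stroke→I1  (J1 effort already set via bond 3)
#1 stroke→J2  (only one effort-in slot at J2)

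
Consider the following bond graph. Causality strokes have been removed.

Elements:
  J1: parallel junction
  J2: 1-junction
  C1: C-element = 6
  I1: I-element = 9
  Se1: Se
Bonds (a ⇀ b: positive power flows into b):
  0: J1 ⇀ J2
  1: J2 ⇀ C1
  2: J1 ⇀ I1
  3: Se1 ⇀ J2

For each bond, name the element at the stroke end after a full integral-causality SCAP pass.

#3 stroke→J2  (Se1: effort source, stroke at far end)
#1 stroke→J2  (C1: C, integral causality)
#0 stroke→J1  (closing 1-jn rule on J2)
#2 stroke→I1  (J1 effort already set via bond 0)

β0 |J1
β1 |J2
β2 |I1
β3 |J2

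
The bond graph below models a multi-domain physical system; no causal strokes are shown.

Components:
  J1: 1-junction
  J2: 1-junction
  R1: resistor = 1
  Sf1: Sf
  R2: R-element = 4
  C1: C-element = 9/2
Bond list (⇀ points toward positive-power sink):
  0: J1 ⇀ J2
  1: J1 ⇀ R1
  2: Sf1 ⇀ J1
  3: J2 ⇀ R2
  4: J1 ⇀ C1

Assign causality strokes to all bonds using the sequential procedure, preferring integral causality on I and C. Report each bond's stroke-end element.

#2 |Sf1  (Sf1: flow source, stroke at near end)
#0 |J1  (common-f at J1 fixed by 2)
#1 |J1  (J1: bond 2 brought flow, rest push out)
#4 |J1  (J1: bond 2 brought flow, rest push out)
#3 |J2  (J2: bond 0 brought flow, rest push out)

bond 0 →J1
bond 1 →J1
bond 2 →Sf1
bond 3 →J2
bond 4 →J1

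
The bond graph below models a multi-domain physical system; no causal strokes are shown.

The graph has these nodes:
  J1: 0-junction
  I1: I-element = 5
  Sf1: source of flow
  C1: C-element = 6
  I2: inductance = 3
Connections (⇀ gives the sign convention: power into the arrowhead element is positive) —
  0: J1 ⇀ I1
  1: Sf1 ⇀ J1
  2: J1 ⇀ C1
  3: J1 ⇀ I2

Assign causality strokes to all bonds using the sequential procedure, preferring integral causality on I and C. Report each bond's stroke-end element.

#1 |Sf1  (Sf1 (Sf) sets flow on bond)
#0 |I1  (I1: I, integral causality)
#2 |J1  (prefer integral on C1)
#3 |I2  (J1: bond 2 brought effort, rest push out)

#0 |I1
#1 |Sf1
#2 |J1
#3 |I2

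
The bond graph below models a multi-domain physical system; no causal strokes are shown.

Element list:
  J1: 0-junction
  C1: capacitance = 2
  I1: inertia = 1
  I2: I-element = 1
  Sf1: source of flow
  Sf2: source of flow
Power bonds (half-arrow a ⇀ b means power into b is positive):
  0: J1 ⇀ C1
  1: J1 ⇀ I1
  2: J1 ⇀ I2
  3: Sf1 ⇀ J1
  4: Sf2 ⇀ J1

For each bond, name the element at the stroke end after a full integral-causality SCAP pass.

β0 stroke at J1
β1 stroke at I1
β2 stroke at I2
β3 stroke at Sf1
β4 stroke at Sf2

bond 3 stroke→Sf1  (Sf1 fixes flow; stroke at Sf1)
bond 4 stroke→Sf2  (Sf2: flow source, stroke at near end)
bond 0 stroke→J1  (prefer integral on C1)
bond 1 stroke→I1  (J1 effort already set via bond 0)
bond 2 stroke→I2  (0-jn J1 has e-setter on 0)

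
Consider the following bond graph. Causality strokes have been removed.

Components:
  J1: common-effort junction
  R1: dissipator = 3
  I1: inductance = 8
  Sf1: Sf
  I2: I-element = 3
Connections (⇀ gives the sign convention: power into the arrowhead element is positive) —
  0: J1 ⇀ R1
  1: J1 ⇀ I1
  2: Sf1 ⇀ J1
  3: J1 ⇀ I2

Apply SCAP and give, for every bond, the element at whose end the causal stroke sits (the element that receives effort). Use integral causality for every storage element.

bond 0 |J1
bond 1 |I1
bond 2 |Sf1
bond 3 |I2

#2 |Sf1  (source Sf1 imposes f)
#1 |I1  (prefer integral on I1)
#3 |I2  (I2: I, integral causality)
#0 |J1  (J1: last free bond brings effort in)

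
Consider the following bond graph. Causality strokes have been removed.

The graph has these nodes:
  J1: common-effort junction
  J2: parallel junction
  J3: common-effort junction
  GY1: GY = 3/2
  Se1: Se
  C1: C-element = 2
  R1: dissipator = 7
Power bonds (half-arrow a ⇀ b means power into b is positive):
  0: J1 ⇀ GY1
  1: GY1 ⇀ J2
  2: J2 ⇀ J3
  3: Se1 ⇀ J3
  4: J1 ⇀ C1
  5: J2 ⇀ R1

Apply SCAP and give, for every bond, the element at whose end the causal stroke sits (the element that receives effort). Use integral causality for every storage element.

bond 3 stroke at J3  (Se1 fixes effort; stroke away)
bond 2 stroke at J2  (J3: bond 3 brought effort, rest push out)
bond 1 stroke at GY1  (common-e at J2 fixed by 2)
bond 5 stroke at R1  (J2 effort already set via bond 2)
bond 0 stroke at GY1  (through GY1, causality inverts; strokes same side of GY1)
bond 4 stroke at J1  (only one effort-in slot at J1)

bond 0 stroke at GY1
bond 1 stroke at GY1
bond 2 stroke at J2
bond 3 stroke at J3
bond 4 stroke at J1
bond 5 stroke at R1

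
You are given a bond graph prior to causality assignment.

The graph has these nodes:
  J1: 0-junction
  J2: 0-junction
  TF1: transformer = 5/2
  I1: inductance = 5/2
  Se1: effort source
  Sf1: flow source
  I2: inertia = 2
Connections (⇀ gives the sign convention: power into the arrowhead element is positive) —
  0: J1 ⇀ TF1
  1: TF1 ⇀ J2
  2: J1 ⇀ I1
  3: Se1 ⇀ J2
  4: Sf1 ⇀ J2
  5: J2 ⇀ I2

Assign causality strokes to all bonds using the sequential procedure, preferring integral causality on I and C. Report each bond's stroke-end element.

β0 stroke→J1
β1 stroke→TF1
β2 stroke→I1
β3 stroke→J2
β4 stroke→Sf1
β5 stroke→I2

β3 |J2  (source Se1 imposes e)
β4 |Sf1  (source Sf1 imposes f)
β1 |TF1  (0-jn J2 has e-setter on 3)
β5 |I2  (J2 effort already set via bond 3)
β0 |J1  (TF TF1: opposite of bond 1)
β2 |I1  (J1: bond 0 brought effort, rest push out)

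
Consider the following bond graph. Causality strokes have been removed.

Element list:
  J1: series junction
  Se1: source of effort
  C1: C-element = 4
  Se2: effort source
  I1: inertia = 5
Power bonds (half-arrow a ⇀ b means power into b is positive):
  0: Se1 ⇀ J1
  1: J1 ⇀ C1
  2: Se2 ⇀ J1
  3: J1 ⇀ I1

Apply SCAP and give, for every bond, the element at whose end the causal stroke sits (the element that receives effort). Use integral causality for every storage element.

#0 stroke→J1
#1 stroke→J1
#2 stroke→J1
#3 stroke→I1

#0 stroke at J1  (Se1 (Se) sets effort on bond)
#2 stroke at J1  (source Se2 imposes e)
#1 stroke at J1  (prefer integral on C1)
#3 stroke at I1  (J1 needs exactly one f-in)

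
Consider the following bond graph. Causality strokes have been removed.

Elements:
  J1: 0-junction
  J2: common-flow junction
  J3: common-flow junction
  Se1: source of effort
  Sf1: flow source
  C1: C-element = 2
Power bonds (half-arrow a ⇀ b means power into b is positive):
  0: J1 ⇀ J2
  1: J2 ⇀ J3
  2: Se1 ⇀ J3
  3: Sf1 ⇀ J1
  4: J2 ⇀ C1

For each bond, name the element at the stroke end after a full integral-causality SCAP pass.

b2 stroke→J3  (Se1 fixes effort; stroke away)
b3 stroke→Sf1  (Sf1: flow source, stroke at near end)
b0 stroke→J1  (J1: last free bond brings effort in)
b1 stroke→J2  (J2: bond 0 brought flow, rest push out)
b4 stroke→J2  (1-jn J2 has f-setter on 0)

β0 →J1
β1 →J2
β2 →J3
β3 →Sf1
β4 →J2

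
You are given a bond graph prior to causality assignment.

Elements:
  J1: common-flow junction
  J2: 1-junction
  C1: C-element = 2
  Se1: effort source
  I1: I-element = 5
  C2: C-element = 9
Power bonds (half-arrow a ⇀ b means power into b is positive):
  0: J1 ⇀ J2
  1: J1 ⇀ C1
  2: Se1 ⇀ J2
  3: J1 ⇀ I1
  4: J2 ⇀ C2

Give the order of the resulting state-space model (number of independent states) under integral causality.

3  (C1, C2, I1 all integral)

bond 2 →J2  (Se1 fixes effort; stroke away)
bond 1 →J1  (C1 integral (e out))
bond 3 →I1  (I1 outputs flow p/I1)
bond 0 →J1  (J1 flow already set via bond 3)
bond 4 →J2  (J2: bond 0 brought flow, rest push out)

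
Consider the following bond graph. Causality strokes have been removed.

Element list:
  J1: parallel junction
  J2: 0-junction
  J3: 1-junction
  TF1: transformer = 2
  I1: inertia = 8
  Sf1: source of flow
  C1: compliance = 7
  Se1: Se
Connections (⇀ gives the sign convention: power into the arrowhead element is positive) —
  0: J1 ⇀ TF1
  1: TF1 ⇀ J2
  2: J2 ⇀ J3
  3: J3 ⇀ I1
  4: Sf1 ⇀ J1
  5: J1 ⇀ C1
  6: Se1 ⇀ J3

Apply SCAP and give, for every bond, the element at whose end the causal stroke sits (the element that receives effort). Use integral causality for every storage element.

b4 stroke at Sf1  (Sf1: flow source, stroke at near end)
b6 stroke at J3  (source Se1 imposes e)
b3 stroke at I1  (prefer integral on I1)
b2 stroke at J3  (1-jn J3 has f-setter on 3)
b1 stroke at J2  (only one effort-in slot at J2)
b0 stroke at TF1  (through TF1, causality passes straight; one stroke at TF1)
b5 stroke at J1  (only one effort-in slot at J1)

β0 →TF1
β1 →J2
β2 →J3
β3 →I1
β4 →Sf1
β5 →J1
β6 →J3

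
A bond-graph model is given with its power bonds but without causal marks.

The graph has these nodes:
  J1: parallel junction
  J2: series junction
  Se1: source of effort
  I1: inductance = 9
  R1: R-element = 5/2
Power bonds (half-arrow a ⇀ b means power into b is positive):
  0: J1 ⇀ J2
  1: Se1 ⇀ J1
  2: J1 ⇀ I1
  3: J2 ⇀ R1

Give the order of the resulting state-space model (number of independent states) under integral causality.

1  (I1 all integral)

bond 1 |J1  (source Se1 imposes e)
bond 0 |J2  (J1 effort already set via bond 1)
bond 2 |I1  (J1 effort already set via bond 1)
bond 3 |R1  (J2 needs exactly one f-in)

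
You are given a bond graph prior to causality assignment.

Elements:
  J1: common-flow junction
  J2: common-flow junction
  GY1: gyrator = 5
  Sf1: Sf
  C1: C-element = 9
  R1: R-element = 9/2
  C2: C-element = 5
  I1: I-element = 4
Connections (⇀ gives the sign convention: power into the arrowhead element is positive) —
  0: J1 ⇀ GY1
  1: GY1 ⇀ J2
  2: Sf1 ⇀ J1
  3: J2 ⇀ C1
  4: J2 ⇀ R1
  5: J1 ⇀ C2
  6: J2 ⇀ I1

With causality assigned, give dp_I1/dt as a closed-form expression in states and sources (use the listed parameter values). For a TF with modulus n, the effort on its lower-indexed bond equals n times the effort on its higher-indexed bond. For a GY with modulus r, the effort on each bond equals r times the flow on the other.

dp_I1/dt = 5*F_Sf1 - 9*p_I1/8 - q_C1/9

β2 stroke at Sf1  (source Sf1 imposes f)
β0 stroke at J1  (common-f at J1 fixed by 2)
β5 stroke at J1  (1-jn J1 has f-setter on 2)
β1 stroke at J2  (GY GY1: same side as bond 0)
β3 stroke at J2  (C1: C, integral causality)
β6 stroke at I1  (I1 integral (f out))
β4 stroke at J2  (J2: bond 6 brought flow, rest push out)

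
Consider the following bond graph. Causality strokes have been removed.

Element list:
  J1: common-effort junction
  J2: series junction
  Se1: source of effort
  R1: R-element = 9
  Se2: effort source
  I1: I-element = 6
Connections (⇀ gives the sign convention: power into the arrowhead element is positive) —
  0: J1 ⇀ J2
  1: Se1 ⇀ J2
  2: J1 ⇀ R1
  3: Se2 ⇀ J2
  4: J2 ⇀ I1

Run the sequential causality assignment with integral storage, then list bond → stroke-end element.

#1 |J2  (Se1 fixes effort; stroke away)
#3 |J2  (source Se2 imposes e)
#4 |I1  (I1 outputs flow p/I1)
#0 |J2  (1-jn J2 has f-setter on 4)
#2 |J1  (only one effort-in slot at J1)

#0 →J2
#1 →J2
#2 →J1
#3 →J2
#4 →I1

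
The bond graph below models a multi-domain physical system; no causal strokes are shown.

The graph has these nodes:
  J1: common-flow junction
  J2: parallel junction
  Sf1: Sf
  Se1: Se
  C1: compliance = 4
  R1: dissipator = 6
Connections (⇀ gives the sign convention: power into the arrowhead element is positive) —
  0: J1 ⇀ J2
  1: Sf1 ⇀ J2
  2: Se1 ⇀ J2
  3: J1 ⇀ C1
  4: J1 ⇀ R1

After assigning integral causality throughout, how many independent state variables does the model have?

1  (C1 all integral)

b1 stroke at Sf1  (Sf1: flow source, stroke at near end)
b2 stroke at J2  (Se1 (Se) sets effort on bond)
b0 stroke at J1  (J2 effort already set via bond 2)
b3 stroke at J1  (C1: C, integral causality)
b4 stroke at R1  (J1: last free bond brings flow in)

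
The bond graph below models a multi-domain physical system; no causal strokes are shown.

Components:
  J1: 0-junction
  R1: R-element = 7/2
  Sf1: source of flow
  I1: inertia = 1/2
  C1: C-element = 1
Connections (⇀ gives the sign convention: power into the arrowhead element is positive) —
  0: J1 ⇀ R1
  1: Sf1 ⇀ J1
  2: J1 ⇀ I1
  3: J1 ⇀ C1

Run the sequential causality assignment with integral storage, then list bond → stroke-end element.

b1 stroke→Sf1  (Sf1 (Sf) sets flow on bond)
b2 stroke→I1  (I1: I, integral causality)
b3 stroke→J1  (C1 integral (e out))
b0 stroke→R1  (common-e at J1 fixed by 3)

#0 stroke→R1
#1 stroke→Sf1
#2 stroke→I1
#3 stroke→J1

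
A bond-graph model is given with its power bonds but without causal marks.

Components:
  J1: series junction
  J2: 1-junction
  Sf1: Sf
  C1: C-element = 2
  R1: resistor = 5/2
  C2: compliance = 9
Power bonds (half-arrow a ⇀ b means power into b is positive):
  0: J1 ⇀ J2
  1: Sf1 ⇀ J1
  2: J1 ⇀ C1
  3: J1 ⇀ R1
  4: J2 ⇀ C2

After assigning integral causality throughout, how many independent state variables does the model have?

#1 stroke at Sf1  (Sf1 fixes flow; stroke at Sf1)
#0 stroke at J1  (J1: bond 1 brought flow, rest push out)
#2 stroke at J1  (J1: bond 1 brought flow, rest push out)
#3 stroke at J1  (J1: bond 1 brought flow, rest push out)
#4 stroke at J2  (common-f at J2 fixed by 0)

2  (C1, C2 all integral)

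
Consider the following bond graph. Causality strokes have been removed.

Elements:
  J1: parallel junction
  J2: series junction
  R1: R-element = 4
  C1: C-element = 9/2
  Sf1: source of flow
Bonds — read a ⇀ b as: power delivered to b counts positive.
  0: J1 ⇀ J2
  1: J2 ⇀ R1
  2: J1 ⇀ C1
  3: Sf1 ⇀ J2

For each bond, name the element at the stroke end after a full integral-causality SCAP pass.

β3 stroke at Sf1  (source Sf1 imposes f)
β0 stroke at J2  (J2: bond 3 brought flow, rest push out)
β1 stroke at J2  (J2 flow already set via bond 3)
β2 stroke at J1  (closing 0-jn rule on J1)

#0 →J2
#1 →J2
#2 →J1
#3 →Sf1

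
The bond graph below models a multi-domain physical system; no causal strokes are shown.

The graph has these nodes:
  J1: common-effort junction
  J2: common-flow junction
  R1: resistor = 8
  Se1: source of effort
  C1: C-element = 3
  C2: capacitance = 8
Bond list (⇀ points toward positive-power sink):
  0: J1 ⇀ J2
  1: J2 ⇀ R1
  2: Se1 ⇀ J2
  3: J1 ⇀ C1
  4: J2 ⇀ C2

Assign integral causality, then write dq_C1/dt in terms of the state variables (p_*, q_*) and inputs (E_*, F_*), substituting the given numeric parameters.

β2 →J2  (Se1 (Se) sets effort on bond)
β3 →J1  (C1: C, integral causality)
β0 →J2  (common-e at J1 fixed by 3)
β4 →J2  (prefer integral on C2)
β1 →R1  (closing 1-jn rule on J2)

dq_C1/dt = -E_Se1/8 - q_C1/24 + q_C2/64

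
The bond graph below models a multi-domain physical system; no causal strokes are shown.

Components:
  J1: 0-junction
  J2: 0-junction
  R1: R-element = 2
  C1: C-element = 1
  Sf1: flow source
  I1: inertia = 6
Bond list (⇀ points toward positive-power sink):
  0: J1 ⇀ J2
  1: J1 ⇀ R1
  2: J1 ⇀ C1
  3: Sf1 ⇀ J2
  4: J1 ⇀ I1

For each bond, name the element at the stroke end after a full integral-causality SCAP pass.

b0 →J2
b1 →R1
b2 →J1
b3 →Sf1
b4 →I1

b3 |Sf1  (Sf1: flow source, stroke at near end)
b0 |J2  (closing 0-jn rule on J2)
b2 |J1  (C1 integral (e out))
b1 |R1  (0-jn J1 has e-setter on 2)
b4 |I1  (0-jn J1 has e-setter on 2)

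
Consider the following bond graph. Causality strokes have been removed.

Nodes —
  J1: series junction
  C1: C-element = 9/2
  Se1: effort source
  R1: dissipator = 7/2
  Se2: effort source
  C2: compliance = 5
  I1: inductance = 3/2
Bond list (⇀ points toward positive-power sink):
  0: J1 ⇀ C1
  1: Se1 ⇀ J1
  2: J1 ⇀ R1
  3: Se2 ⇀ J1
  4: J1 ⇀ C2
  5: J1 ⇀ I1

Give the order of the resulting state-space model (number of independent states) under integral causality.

3  (C1, C2, I1 all integral)

b1 stroke→J1  (Se1 fixes effort; stroke away)
b3 stroke→J1  (Se2: effort source, stroke at far end)
b0 stroke→J1  (prefer integral on C1)
b4 stroke→J1  (C2 integral (e out))
b5 stroke→I1  (I1: I, integral causality)
b2 stroke→J1  (common-f at J1 fixed by 5)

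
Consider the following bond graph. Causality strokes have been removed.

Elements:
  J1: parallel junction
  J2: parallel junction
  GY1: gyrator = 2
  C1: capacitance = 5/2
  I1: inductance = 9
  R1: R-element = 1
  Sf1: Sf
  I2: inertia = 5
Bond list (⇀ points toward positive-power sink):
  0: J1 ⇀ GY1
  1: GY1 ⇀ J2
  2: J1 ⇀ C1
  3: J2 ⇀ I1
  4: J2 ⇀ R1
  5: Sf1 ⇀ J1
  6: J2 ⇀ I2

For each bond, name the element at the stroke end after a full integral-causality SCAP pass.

bond 5 |Sf1  (source Sf1 imposes f)
bond 2 |J1  (C1 integral (e out))
bond 0 |GY1  (J1: bond 2 brought effort, rest push out)
bond 1 |GY1  (GY1: gyrator matches bond 0)
bond 3 |I1  (prefer integral on I1)
bond 6 |I2  (prefer integral on I2)
bond 4 |J2  (J2 needs exactly one e-in)

bond 0 stroke at GY1
bond 1 stroke at GY1
bond 2 stroke at J1
bond 3 stroke at I1
bond 4 stroke at J2
bond 5 stroke at Sf1
bond 6 stroke at I2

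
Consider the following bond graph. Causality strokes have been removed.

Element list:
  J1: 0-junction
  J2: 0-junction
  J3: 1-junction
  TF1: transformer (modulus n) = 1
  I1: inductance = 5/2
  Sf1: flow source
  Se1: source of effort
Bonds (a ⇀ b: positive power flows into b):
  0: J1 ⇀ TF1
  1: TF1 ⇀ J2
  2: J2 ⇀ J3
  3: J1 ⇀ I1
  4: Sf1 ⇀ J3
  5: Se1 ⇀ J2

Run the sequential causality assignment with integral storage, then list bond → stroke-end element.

b4 stroke at Sf1  (source Sf1 imposes f)
b5 stroke at J2  (Se1: effort source, stroke at far end)
b1 stroke at TF1  (common-e at J2 fixed by 5)
b2 stroke at J3  (J2 effort already set via bond 5)
b0 stroke at J1  (TF1: transformer flips bond 1)
b3 stroke at I1  (J1: bond 0 brought effort, rest push out)

#0 |J1
#1 |TF1
#2 |J3
#3 |I1
#4 |Sf1
#5 |J2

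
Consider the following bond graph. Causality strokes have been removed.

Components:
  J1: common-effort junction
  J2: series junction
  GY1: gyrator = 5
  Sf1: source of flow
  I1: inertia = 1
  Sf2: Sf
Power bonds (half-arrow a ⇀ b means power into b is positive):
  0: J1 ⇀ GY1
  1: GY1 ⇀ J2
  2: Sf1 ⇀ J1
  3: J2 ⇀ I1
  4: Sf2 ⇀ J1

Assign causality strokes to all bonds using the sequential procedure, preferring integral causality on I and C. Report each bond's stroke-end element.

β2 stroke→Sf1  (Sf1: flow source, stroke at near end)
β4 stroke→Sf2  (Sf2 (Sf) sets flow on bond)
β0 stroke→J1  (closing 0-jn rule on J1)
β1 stroke→J2  (through GY1, causality inverts; strokes same side of GY1)
β3 stroke→I1  (closing 1-jn rule on J2)

β0 →J1
β1 →J2
β2 →Sf1
β3 →I1
β4 →Sf2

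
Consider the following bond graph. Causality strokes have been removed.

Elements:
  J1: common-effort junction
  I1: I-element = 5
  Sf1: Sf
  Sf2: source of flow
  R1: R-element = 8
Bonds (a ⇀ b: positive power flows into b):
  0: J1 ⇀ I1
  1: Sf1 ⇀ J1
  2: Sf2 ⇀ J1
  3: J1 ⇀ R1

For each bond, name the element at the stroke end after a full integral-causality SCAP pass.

#0 stroke at I1
#1 stroke at Sf1
#2 stroke at Sf2
#3 stroke at J1

β1 stroke at Sf1  (source Sf1 imposes f)
β2 stroke at Sf2  (Sf2: flow source, stroke at near end)
β0 stroke at I1  (prefer integral on I1)
β3 stroke at J1  (only one effort-in slot at J1)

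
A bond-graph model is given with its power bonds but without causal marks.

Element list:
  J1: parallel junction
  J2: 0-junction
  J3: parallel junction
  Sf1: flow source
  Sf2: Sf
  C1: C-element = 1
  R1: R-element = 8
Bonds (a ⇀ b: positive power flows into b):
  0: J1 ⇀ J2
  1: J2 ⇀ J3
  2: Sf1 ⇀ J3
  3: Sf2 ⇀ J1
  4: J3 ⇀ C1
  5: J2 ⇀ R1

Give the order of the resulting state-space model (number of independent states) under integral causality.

β2 |Sf1  (source Sf1 imposes f)
β3 |Sf2  (source Sf2 imposes f)
β0 |J1  (J1 needs exactly one e-in)
β4 |J3  (C1: C, integral causality)
β1 |J2  (J3: bond 4 brought effort, rest push out)
β5 |R1  (common-e at J2 fixed by 1)

1  (C1 all integral)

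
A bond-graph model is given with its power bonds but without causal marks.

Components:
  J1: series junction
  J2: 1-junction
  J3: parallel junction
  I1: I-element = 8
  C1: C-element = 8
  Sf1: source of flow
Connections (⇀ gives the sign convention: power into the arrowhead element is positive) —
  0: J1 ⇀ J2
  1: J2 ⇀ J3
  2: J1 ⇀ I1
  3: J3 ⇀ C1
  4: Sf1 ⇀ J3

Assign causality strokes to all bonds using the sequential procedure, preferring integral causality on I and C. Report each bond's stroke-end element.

bond 0 →J1
bond 1 →J2
bond 2 →I1
bond 3 →J3
bond 4 →Sf1

b4 stroke at Sf1  (source Sf1 imposes f)
b2 stroke at I1  (prefer integral on I1)
b0 stroke at J1  (1-jn J1 has f-setter on 2)
b1 stroke at J2  (J2: bond 0 brought flow, rest push out)
b3 stroke at J3  (closing 0-jn rule on J3)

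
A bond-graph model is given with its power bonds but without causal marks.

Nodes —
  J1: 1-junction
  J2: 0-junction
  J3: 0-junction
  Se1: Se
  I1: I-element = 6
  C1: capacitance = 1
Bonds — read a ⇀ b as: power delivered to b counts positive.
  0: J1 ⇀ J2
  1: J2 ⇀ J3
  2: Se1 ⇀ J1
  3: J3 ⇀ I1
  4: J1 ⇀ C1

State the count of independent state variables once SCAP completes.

β2 |J1  (source Se1 imposes e)
β3 |I1  (prefer integral on I1)
β1 |J3  (J3 needs exactly one e-in)
β0 |J2  (only one effort-in slot at J2)
β4 |J1  (J1 flow already set via bond 0)

2  (C1, I1 all integral)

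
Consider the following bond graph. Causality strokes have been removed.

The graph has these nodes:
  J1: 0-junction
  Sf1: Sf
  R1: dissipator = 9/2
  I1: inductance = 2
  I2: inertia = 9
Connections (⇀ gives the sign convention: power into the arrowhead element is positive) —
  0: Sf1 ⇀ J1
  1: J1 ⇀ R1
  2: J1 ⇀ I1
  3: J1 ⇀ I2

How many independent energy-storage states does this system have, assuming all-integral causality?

2  (I1, I2 all integral)

β0 stroke→Sf1  (source Sf1 imposes f)
β2 stroke→I1  (I1 outputs flow p/I1)
β3 stroke→I2  (prefer integral on I2)
β1 stroke→J1  (only one effort-in slot at J1)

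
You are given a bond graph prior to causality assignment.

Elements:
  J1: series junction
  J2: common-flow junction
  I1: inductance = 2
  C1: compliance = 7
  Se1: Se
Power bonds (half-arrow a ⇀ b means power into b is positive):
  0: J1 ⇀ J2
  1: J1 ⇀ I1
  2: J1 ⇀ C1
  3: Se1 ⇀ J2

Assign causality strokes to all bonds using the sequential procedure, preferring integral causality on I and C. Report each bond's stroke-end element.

b3 stroke at J2  (source Se1 imposes e)
b0 stroke at J1  (only one flow-in slot at J2)
b1 stroke at I1  (prefer integral on I1)
b2 stroke at J1  (common-f at J1 fixed by 1)

b0 stroke at J1
b1 stroke at I1
b2 stroke at J1
b3 stroke at J2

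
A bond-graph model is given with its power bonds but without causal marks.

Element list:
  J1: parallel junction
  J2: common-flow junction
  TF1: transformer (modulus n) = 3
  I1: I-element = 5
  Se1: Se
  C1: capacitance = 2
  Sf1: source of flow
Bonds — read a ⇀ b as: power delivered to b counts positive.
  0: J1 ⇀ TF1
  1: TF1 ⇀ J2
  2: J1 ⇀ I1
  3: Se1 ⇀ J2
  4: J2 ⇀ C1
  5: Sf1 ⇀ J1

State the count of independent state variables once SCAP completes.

b3 stroke→J2  (Se1 fixes effort; stroke away)
b5 stroke→Sf1  (Sf1 fixes flow; stroke at Sf1)
b2 stroke→I1  (I1: I, integral causality)
b0 stroke→J1  (J1 needs exactly one e-in)
b1 stroke→TF1  (TF1: transformer flips bond 0)
b4 stroke→J2  (1-jn J2 has f-setter on 1)

2  (C1, I1 all integral)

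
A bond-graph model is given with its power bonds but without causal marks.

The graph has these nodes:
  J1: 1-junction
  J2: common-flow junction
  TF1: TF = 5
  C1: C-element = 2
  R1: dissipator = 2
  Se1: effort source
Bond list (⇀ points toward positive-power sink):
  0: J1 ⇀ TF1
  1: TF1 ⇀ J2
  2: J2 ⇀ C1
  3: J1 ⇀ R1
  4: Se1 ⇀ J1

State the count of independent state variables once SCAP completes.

b4 stroke→J1  (Se1 (Se) sets effort on bond)
b2 stroke→J2  (prefer integral on C1)
b1 stroke→TF1  (only one flow-in slot at J2)
b0 stroke→J1  (TF1 one-in-one-out from 1)
b3 stroke→R1  (closing 1-jn rule on J1)

1  (C1 all integral)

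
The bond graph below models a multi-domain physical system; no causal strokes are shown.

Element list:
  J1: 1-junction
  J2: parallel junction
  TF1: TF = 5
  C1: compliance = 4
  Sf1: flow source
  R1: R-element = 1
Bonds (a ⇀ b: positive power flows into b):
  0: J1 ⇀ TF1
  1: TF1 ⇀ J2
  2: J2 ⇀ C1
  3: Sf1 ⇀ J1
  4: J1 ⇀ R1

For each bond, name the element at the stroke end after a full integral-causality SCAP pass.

#3 stroke at Sf1  (Sf1: flow source, stroke at near end)
#0 stroke at J1  (1-jn J1 has f-setter on 3)
#4 stroke at J1  (J1: bond 3 brought flow, rest push out)
#1 stroke at TF1  (TF1 one-in-one-out from 0)
#2 stroke at J2  (J2: last free bond brings effort in)

β0 stroke→J1
β1 stroke→TF1
β2 stroke→J2
β3 stroke→Sf1
β4 stroke→J1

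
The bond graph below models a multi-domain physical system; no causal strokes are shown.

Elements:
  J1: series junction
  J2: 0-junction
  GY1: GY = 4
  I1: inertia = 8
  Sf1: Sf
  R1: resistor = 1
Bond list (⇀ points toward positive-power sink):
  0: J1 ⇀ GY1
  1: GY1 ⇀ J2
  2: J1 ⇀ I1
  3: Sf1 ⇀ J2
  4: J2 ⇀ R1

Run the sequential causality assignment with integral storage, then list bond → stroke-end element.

bond 0 stroke at J1
bond 1 stroke at J2
bond 2 stroke at I1
bond 3 stroke at Sf1
bond 4 stroke at R1

bond 3 stroke→Sf1  (Sf1: flow source, stroke at near end)
bond 2 stroke→I1  (I1 integral (f out))
bond 0 stroke→J1  (J1 flow already set via bond 2)
bond 1 stroke→J2  (GY1: gyrator matches bond 0)
bond 4 stroke→R1  (J2 effort already set via bond 1)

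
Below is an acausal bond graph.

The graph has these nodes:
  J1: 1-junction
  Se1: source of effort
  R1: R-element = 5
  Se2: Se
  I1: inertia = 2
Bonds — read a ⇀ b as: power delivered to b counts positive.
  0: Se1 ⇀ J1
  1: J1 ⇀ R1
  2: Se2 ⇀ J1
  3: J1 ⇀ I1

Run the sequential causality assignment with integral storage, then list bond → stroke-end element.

b0 →J1  (Se1 (Se) sets effort on bond)
b2 →J1  (Se2: effort source, stroke at far end)
b3 →I1  (I1: I, integral causality)
b1 →J1  (common-f at J1 fixed by 3)

bond 0 stroke→J1
bond 1 stroke→J1
bond 2 stroke→J1
bond 3 stroke→I1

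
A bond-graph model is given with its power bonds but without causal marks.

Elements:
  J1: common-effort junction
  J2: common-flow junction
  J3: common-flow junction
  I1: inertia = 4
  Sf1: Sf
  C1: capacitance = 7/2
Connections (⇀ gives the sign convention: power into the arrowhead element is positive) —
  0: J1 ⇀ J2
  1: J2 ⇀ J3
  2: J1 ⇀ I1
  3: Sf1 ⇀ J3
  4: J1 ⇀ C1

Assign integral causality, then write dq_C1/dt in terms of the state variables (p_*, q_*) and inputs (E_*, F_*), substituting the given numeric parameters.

dq_C1/dt = -F_Sf1 - p_I1/4

#3 |Sf1  (Sf1 fixes flow; stroke at Sf1)
#1 |J3  (1-jn J3 has f-setter on 3)
#0 |J2  (J2 flow already set via bond 1)
#2 |I1  (prefer integral on I1)
#4 |J1  (closing 0-jn rule on J1)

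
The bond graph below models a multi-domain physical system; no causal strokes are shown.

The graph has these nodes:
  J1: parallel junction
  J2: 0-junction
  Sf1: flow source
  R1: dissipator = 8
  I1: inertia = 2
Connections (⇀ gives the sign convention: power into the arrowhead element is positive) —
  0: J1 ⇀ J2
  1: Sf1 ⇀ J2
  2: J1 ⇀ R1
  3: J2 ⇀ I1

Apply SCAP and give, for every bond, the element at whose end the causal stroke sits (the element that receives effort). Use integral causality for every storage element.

bond 0 →J2
bond 1 →Sf1
bond 2 →J1
bond 3 →I1

b1 stroke at Sf1  (Sf1 (Sf) sets flow on bond)
b3 stroke at I1  (prefer integral on I1)
b0 stroke at J2  (J2 needs exactly one e-in)
b2 stroke at J1  (closing 0-jn rule on J1)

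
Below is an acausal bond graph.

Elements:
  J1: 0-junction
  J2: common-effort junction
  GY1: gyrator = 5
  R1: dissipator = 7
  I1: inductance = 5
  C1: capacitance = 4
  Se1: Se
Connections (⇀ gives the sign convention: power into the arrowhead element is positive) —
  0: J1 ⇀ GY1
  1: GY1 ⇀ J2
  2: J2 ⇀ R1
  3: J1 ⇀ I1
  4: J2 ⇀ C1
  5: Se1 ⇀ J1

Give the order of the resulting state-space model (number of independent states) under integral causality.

2  (C1, I1 all integral)

bond 5 stroke→J1  (Se1 (Se) sets effort on bond)
bond 0 stroke→GY1  (0-jn J1 has e-setter on 5)
bond 3 stroke→I1  (common-e at J1 fixed by 5)
bond 1 stroke→GY1  (GY1: gyrator matches bond 0)
bond 4 stroke→J2  (C1: C, integral causality)
bond 2 stroke→R1  (common-e at J2 fixed by 4)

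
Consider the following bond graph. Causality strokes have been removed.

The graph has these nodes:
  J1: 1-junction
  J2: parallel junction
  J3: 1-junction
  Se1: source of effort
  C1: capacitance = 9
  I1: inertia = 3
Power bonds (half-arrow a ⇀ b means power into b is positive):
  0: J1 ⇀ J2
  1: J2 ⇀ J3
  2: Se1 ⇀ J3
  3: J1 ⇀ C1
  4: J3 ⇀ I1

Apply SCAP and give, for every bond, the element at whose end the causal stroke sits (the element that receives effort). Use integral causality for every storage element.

#0 |J2
#1 |J3
#2 |J3
#3 |J1
#4 |I1

bond 2 →J3  (Se1 (Se) sets effort on bond)
bond 3 →J1  (C1 integral (e out))
bond 0 →J2  (only one flow-in slot at J1)
bond 1 →J3  (J2: bond 0 brought effort, rest push out)
bond 4 →I1  (J3 needs exactly one f-in)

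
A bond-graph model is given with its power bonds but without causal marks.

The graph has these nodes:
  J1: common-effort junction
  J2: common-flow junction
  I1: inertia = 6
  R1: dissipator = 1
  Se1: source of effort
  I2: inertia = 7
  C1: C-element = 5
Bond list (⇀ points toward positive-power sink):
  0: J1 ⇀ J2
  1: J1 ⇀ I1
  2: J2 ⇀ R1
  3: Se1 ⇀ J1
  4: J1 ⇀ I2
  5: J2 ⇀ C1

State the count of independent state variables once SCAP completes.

#3 |J1  (Se1 fixes effort; stroke away)
#0 |J2  (common-e at J1 fixed by 3)
#1 |I1  (0-jn J1 has e-setter on 3)
#4 |I2  (J1 effort already set via bond 3)
#5 |J2  (C1 integral (e out))
#2 |R1  (J2: last free bond brings flow in)

3  (C1, I1, I2 all integral)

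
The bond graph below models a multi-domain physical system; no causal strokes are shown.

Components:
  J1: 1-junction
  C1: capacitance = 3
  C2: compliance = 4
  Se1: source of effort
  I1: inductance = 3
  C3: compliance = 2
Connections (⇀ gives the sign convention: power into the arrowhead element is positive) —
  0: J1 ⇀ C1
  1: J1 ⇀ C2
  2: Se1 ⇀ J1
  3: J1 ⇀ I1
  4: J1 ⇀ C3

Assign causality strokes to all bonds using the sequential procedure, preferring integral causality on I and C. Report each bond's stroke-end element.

bond 0 stroke→J1
bond 1 stroke→J1
bond 2 stroke→J1
bond 3 stroke→I1
bond 4 stroke→J1

#2 stroke at J1  (source Se1 imposes e)
#0 stroke at J1  (C1 integral (e out))
#1 stroke at J1  (C2 outputs effort q/C2)
#3 stroke at I1  (I1 outputs flow p/I1)
#4 stroke at J1  (J1 flow already set via bond 3)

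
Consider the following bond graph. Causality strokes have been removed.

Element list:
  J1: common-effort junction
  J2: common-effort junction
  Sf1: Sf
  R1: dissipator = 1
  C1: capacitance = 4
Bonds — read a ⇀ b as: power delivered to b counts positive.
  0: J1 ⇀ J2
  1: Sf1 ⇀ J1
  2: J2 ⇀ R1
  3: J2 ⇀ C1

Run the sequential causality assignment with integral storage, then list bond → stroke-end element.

β1 stroke at Sf1  (Sf1 (Sf) sets flow on bond)
β0 stroke at J1  (J1 needs exactly one e-in)
β3 stroke at J2  (prefer integral on C1)
β2 stroke at R1  (J2 effort already set via bond 3)

b0 |J1
b1 |Sf1
b2 |R1
b3 |J2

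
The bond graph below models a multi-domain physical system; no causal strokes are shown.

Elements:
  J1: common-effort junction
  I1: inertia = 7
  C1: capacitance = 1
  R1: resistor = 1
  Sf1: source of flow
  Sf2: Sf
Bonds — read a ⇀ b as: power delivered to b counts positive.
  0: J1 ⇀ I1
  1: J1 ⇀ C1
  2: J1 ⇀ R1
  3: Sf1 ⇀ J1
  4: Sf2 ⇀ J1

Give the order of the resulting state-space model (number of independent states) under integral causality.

2  (C1, I1 all integral)

β3 |Sf1  (Sf1 (Sf) sets flow on bond)
β4 |Sf2  (Sf2 fixes flow; stroke at Sf2)
β0 |I1  (I1 integral (f out))
β1 |J1  (C1 integral (e out))
β2 |R1  (J1: bond 1 brought effort, rest push out)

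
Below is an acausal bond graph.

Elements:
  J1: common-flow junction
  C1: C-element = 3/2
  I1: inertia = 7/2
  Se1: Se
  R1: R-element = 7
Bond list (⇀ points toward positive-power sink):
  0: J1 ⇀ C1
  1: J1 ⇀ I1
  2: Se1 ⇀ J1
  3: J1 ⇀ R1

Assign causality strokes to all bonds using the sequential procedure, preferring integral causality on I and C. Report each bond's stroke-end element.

#2 |J1  (Se1 (Se) sets effort on bond)
#0 |J1  (C1 outputs effort q/C1)
#1 |I1  (prefer integral on I1)
#3 |J1  (common-f at J1 fixed by 1)

#0 →J1
#1 →I1
#2 →J1
#3 →J1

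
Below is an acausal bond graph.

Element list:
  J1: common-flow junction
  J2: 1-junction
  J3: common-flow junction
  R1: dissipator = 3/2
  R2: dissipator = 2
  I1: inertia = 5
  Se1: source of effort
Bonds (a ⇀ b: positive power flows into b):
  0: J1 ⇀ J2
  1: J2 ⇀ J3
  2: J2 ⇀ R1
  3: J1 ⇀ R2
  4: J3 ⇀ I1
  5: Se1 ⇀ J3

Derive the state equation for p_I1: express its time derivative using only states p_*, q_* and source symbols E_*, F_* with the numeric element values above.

dp_I1/dt = E_Se1 - 7*p_I1/10

b5 |J3  (Se1 fixes effort; stroke away)
b4 |I1  (I1: I, integral causality)
b1 |J3  (J3: bond 4 brought flow, rest push out)
b0 |J2  (J2 flow already set via bond 1)
b2 |J2  (J2 flow already set via bond 1)
b3 |J1  (common-f at J1 fixed by 0)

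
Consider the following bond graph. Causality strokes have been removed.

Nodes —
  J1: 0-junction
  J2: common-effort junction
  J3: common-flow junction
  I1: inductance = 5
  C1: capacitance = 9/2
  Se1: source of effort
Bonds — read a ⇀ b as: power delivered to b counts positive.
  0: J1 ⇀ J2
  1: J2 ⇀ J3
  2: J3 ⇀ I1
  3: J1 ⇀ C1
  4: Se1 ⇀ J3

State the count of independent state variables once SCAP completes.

2  (C1, I1 all integral)

bond 4 |J3  (Se1: effort source, stroke at far end)
bond 2 |I1  (I1: I, integral causality)
bond 1 |J3  (common-f at J3 fixed by 2)
bond 0 |J2  (J2: last free bond brings effort in)
bond 3 |J1  (J1 needs exactly one e-in)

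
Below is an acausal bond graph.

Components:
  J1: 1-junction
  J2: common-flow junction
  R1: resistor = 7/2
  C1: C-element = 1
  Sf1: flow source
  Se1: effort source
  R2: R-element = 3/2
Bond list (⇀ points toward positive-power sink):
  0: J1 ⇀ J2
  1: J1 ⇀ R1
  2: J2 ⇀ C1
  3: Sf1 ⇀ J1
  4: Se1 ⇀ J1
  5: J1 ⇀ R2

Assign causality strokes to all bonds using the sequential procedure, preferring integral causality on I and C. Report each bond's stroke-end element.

β0 stroke→J1
β1 stroke→J1
β2 stroke→J2
β3 stroke→Sf1
β4 stroke→J1
β5 stroke→J1

bond 3 |Sf1  (Sf1 fixes flow; stroke at Sf1)
bond 4 |J1  (Se1: effort source, stroke at far end)
bond 0 |J1  (common-f at J1 fixed by 3)
bond 1 |J1  (J1: bond 3 brought flow, rest push out)
bond 5 |J1  (common-f at J1 fixed by 3)
bond 2 |J2  (J2: bond 0 brought flow, rest push out)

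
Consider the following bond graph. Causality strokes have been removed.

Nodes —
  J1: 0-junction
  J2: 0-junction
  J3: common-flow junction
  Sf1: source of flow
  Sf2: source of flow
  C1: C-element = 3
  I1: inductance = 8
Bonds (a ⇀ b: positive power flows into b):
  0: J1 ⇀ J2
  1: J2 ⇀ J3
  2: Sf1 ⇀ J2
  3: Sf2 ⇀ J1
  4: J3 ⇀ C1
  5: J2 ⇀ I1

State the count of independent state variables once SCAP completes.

β2 |Sf1  (Sf1 fixes flow; stroke at Sf1)
β3 |Sf2  (source Sf2 imposes f)
β0 |J1  (J1 needs exactly one e-in)
β4 |J3  (C1: C, integral causality)
β1 |J2  (J3: last free bond brings flow in)
β5 |I1  (J2 effort already set via bond 1)

2  (C1, I1 all integral)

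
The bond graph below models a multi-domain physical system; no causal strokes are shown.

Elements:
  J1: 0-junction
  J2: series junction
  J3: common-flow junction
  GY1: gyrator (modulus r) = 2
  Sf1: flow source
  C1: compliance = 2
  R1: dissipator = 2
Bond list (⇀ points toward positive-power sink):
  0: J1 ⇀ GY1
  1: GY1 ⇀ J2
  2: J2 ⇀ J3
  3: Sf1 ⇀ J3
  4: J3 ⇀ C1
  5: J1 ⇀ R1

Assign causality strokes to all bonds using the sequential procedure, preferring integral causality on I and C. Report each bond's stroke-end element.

β3 stroke at Sf1  (Sf1 fixes flow; stroke at Sf1)
β2 stroke at J3  (J3: bond 3 brought flow, rest push out)
β4 stroke at J3  (1-jn J3 has f-setter on 3)
β1 stroke at J2  (1-jn J2 has f-setter on 2)
β0 stroke at J1  (GY1 both-in/both-out from 1)
β5 stroke at R1  (J1: bond 0 brought effort, rest push out)

b0 |J1
b1 |J2
b2 |J3
b3 |Sf1
b4 |J3
b5 |R1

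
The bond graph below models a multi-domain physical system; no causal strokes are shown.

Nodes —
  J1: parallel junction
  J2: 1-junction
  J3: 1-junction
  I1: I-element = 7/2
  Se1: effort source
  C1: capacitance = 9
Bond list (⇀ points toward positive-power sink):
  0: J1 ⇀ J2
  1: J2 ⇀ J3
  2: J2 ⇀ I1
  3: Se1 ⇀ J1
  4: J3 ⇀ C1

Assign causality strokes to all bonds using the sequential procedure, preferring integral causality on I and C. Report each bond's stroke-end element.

β3 stroke→J1  (Se1 fixes effort; stroke away)
β0 stroke→J2  (common-e at J1 fixed by 3)
β2 stroke→I1  (I1 integral (f out))
β1 stroke→J2  (common-f at J2 fixed by 2)
β4 stroke→J3  (J3: bond 1 brought flow, rest push out)

#0 →J2
#1 →J2
#2 →I1
#3 →J1
#4 →J3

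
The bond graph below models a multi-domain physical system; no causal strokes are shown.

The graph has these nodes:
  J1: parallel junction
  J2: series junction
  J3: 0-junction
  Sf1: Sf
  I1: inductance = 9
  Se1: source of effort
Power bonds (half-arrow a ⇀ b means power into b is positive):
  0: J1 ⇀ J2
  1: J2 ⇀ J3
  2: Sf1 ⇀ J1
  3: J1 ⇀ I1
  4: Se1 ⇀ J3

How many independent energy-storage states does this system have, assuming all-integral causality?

#2 stroke at Sf1  (source Sf1 imposes f)
#4 stroke at J3  (source Se1 imposes e)
#1 stroke at J2  (common-e at J3 fixed by 4)
#0 stroke at J1  (J2 needs exactly one f-in)
#3 stroke at I1  (J1: bond 0 brought effort, rest push out)

1  (I1 all integral)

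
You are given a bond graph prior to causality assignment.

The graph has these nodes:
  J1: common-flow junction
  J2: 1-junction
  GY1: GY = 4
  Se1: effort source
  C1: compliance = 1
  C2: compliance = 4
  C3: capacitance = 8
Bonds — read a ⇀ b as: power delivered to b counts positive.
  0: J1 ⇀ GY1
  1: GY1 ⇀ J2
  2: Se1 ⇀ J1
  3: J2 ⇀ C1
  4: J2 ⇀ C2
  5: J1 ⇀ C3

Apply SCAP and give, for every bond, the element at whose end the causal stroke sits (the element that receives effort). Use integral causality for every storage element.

b0 stroke→GY1
b1 stroke→GY1
b2 stroke→J1
b3 stroke→J2
b4 stroke→J2
b5 stroke→J1

#2 |J1  (Se1 (Se) sets effort on bond)
#3 |J2  (C1 outputs effort q/C1)
#4 |J2  (C2: C, integral causality)
#1 |GY1  (only one flow-in slot at J2)
#0 |GY1  (through GY1, causality inverts; strokes same side of GY1)
#5 |J1  (J1: bond 0 brought flow, rest push out)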